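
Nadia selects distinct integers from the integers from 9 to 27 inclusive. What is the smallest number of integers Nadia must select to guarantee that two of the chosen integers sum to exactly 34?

Two chosen integers sum to 34 exactly when both halves of some pair {x, 34−x} with 9 ≤ x ≤ 34−x ≤ 25 are chosen — 8 such pairs.
The remaining 3 elements (those with no distinct partner in range) can never complete a 34-sum, so the worst case takes all of them and one from each pair: 3 + 8 = 11.
Pigeonhole: the 12th integer has to be the second member of some pair, so 11 + 1 = 12.

12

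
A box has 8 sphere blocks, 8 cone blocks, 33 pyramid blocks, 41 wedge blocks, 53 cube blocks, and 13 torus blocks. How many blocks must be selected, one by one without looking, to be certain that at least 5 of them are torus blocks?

In the worst case for collecting torus blocks, every non-torus block comes out first.
There are 8 + 8 + 33 + 41 + 53 = 143 non-torus blocks altogether.
After those, each further block must be torus, so 143 + 5 = 148 draws guarantee 5 torus blocks.

148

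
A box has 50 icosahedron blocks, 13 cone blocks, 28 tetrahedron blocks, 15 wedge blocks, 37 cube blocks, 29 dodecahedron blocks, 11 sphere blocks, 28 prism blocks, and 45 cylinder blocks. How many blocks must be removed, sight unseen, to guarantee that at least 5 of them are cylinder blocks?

In the worst case for collecting cylinder blocks, every non-cylinder block comes out first.
There are 50 + 13 + 28 + 15 + 37 + 29 + 11 + 28 = 211 non-cylinder blocks altogether.
After those, each further block must be cylinder, so 211 + 5 = 216 draws guarantee 5 cylinder blocks.

216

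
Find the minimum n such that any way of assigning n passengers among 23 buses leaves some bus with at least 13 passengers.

277

With 276 passengers one could put exactly 12 in each of the 23 buses, and no bus would reach 13.
One more passenger must land in a bus that already has 12, giving it 13.
So 23 × 12 + 1 = 277 passengers are required.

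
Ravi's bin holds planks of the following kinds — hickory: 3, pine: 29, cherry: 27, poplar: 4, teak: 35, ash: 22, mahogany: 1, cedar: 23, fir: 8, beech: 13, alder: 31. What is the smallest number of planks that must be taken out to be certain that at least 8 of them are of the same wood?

By the pigeonhole principle, put each drawn plank into a box by wood. The largest draw with every box below 8 takes min(count, 7) from each wood; woods with fewer than 7 contribute all they have.
Σ min(cᵢ, 7) = 3 + 7 + 7 + 4 + 7 + 7 + 1 + 7 + 7 + 7 + 7 = 64.
Draw number 64 + 1 = 65 must push one box to 8.

65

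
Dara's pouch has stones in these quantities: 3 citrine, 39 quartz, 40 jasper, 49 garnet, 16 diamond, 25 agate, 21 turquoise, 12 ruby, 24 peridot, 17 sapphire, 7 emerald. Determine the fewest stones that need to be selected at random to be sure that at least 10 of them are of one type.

92

Put each drawn stone into a box by type. The largest draw with every box below 10 takes min(count, 9) from each type; types with fewer than 9 contribute all they have.
Σ min(cᵢ, 9) = 3 + 9 + 9 + 9 + 9 + 9 + 9 + 9 + 9 + 9 + 7 = 91.
Draw number 91 + 1 = 92 must push one box to 10.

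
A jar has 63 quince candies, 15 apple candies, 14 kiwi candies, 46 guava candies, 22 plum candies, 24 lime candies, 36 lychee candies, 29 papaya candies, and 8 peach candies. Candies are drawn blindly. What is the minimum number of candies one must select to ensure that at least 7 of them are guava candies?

218

In the worst case for collecting guava candies, every non-guava candy comes out first.
There are 63 + 15 + 14 + 22 + 24 + 36 + 29 + 8 = 211 non-guava candies altogether.
After those, each further candy must be guava, so 211 + 7 = 218 draws guarantee 7 guava candies.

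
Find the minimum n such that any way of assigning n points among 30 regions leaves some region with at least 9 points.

241

With 240 points one could put exactly 8 in each of the 30 regions, and no region would reach 9.
Pigeonhole: one more point must land in a region that already has 8, giving it 9.
So 30 × 8 + 1 = 241 points are required.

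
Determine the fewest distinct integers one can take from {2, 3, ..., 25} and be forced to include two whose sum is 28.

14

Two chosen integers sum to 28 exactly when both halves of some pair {x, 28−x} with 3 ≤ x ≤ 28−x ≤ 25 are chosen — 11 such pairs.
The remaining 2 elements (those with no distinct partner in range) can never complete a 28-sum, so the worst case takes all of them and one from each pair: 2 + 11 = 13.
By pigeonhole, the 14th integer has to be the second member of some pair, so 13 + 1 = 14.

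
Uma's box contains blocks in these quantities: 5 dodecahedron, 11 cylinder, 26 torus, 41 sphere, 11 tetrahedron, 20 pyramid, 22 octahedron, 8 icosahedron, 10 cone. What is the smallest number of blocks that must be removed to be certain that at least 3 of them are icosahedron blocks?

In the worst case for collecting icosahedron blocks, every non-icosahedron block comes out first.
There are 5 + 11 + 26 + 41 + 11 + 20 + 22 + 10 = 146 non-icosahedron blocks altogether.
After those, each further block must be icosahedron, so 146 + 3 = 149 draws guarantee 3 icosahedron blocks.

149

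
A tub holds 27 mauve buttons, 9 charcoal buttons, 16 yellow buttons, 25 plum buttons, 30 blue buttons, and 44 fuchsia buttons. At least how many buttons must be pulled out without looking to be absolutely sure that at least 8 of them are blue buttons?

In the worst case for collecting blue buttons, every non-blue button comes out first.
There are 27 + 9 + 16 + 25 + 44 = 121 non-blue buttons altogether.
After those, each further button must be blue, so 121 + 8 = 129 draws guarantee 8 blue buttons.

129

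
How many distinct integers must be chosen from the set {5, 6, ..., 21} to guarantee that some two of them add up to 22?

12

Two chosen integers sum to 22 exactly when both halves of some pair {x, 22−x} with 5 ≤ x ≤ 22−x ≤ 17 are chosen — 6 such pairs.
The remaining 5 elements (those with no distinct partner in range) can never complete a 22-sum, so the worst case takes all of them and one from each pair: 5 + 6 = 11.
Pigeonhole: the 12th integer has to be the second member of some pair, so 11 + 1 = 12.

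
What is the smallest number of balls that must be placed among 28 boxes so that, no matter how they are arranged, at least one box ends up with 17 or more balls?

449

With 448 balls one could put exactly 16 in each of the 28 boxes, and no box would reach 17.
One more ball must land in a box that already has 16, giving it 17.
So 28 × 16 + 1 = 449 balls are required.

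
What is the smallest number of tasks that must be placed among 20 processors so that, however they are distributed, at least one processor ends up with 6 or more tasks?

With 100 tasks one could put exactly 5 in each of the 20 processors, and no processor would reach 6.
One more task must land in a processor that already has 5, giving it 6.
So 20 × 5 + 1 = 101 tasks are required.

101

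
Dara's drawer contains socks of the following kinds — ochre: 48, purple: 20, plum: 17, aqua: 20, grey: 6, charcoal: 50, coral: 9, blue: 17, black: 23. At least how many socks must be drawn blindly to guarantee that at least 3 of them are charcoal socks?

In the worst case for collecting charcoal socks, every non-charcoal sock comes out first.
There are 48 + 20 + 17 + 20 + 6 + 9 + 17 + 23 = 160 non-charcoal socks altogether.
After those, each further sock must be charcoal, so 160 + 3 = 163 draws guarantee 3 charcoal socks.

163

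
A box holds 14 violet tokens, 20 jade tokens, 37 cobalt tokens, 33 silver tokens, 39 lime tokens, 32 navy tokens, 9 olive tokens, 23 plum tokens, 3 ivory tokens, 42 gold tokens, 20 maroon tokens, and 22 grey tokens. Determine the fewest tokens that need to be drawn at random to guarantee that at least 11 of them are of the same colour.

An adversary could hand out at most 10 tokens per colour (olive, ivory run out sooner): 10 + 10 + 10 + 10 + 10 + 10 + 9 + 10 + 3 + 10 + 10 + 10 = 112 tokens and still no colour has 11.
By the pigeonhole principle, one more token lands in a colour already at 10, so 113 draws are enough and 112 are not.

113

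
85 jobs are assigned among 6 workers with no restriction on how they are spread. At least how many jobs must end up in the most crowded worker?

15

By pigeonhole, the 6 workers are the holes and the 85 jobs are the pigeons.
If every worker held at most 14 jobs, the total would be at most 6 × 14 = 84, which is less than 85.
So some worker holds at least ⌈85/6⌉ = 15 jobs.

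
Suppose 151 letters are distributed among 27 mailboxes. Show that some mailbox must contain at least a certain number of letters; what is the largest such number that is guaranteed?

6

The 27 mailboxes are the holes and the 151 letters are the pigeons.
If every mailbox held at most 5 letters, the total would be at most 27 × 5 = 135, which is less than 151.
So some mailbox holds at least ⌈151/27⌉ = 6 letters.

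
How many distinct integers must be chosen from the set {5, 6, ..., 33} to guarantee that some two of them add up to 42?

Group the elements by complementary pair {x, 42−x}: {9,33}, {10,32}, {11,31}, …, giving 12 two-element pairs, the single value 21 (it cannot pair with itself since the integers are distinct), and 4 integers whose partner 42−x falls outside [5,33].
Treating each of those 17 groups as a pigeonhole, one can pick one integer per group — 17 integers — with no two summing to 42.
The 18th integer lands in an occupied pair, forcing a sum of 42.

18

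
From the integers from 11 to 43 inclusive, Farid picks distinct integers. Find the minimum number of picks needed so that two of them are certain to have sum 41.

24

Group the elements by complementary pair {x, 41−x}: {11,30}, {12,29}, {13,28}, …, giving 10 two-element pairs and 13 integers whose partner 41−x falls outside [11,43].
By pigeonhole, treating each of those 23 groups as a pigeonhole, one can pick one integer per group — 23 integers — with no two summing to 41.
The 24th integer lands in an occupied pair, forcing a sum of 41.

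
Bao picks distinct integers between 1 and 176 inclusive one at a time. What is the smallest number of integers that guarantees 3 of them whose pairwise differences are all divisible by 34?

Integers whose pairwise differences are multiples of 34 are exactly those sharing a remainder mod 34. The 34 residue classes mod 34 are the pigeonholes.
With 68 integers one could put 2 in each residue class and have no class reach 3.
The 69th integer pushes some class to 3, so 34·2 + 1 = 69.

69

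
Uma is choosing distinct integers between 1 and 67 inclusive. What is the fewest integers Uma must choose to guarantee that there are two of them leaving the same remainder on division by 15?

Pigeonhole: the 15 residue classes mod 15 are the pigeonholes.
With 15 integers one could put 1 in each residue class and have no class reach 2.
The 16th integer pushes some class to 2, so 15·1 + 1 = 16.

16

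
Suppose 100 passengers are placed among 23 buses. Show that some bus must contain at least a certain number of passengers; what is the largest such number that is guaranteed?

5

By the pigeonhole principle, the 23 buses are the holes and the 100 passengers are the pigeons.
If every bus held at most 4 passengers, the total would be at most 23 × 4 = 92, which is less than 100.
So some bus holds at least ⌈100/23⌉ = 5 passengers.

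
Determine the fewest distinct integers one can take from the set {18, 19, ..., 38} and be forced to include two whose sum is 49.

Two chosen integers sum to 49 exactly when both halves of some pair {x, 49−x} with 18 ≤ x ≤ 49−x ≤ 31 are chosen — 7 such pairs.
The remaining 7 elements (those with no distinct partner in range) can never complete a 49-sum, so the worst case takes all of them and one from each pair: 7 + 7 = 14.
Pigeonhole: the 15th integer has to be the second member of some pair, so 14 + 1 = 15.

15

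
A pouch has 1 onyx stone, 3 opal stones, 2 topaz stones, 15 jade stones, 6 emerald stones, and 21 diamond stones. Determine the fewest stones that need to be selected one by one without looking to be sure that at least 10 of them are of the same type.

31

An adversary could hand out at most 9 stones per type (4 types run out sooner): 1 + 3 + 2 + 9 + 6 + 9 = 30 stones and still no type has 10.
By pigeonhole, one more stone lands in a type already at 9, so 31 draws are enough and 30 are not.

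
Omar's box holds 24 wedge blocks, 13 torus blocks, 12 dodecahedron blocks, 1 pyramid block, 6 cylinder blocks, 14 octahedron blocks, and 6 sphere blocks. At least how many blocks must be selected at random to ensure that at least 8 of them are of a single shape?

42

Put each drawn block into a box by shape. The largest draw with every box below 8 takes min(count, 7) from each shape; shapes with fewer than 7 contribute all they have.
Σ min(cᵢ, 7) = 7 + 7 + 7 + 1 + 6 + 7 + 6 = 41.
Draw number 41 + 1 = 42 must push one box to 8.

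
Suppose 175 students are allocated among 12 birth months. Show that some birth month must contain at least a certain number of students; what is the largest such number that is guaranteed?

15

By pigeonhole, the 12 birth months are the holes and the 175 students are the pigeons.
If every birth month held at most 14 students, the total would be at most 12 × 14 = 168, which is less than 175.
So some birth month holds at least ⌈175/12⌉ = 15 students.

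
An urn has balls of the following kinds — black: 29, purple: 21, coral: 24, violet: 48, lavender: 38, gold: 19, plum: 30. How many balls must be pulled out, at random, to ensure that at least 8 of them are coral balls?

193

In the worst case for collecting coral balls, every non-coral ball comes out first.
There are 29 + 21 + 48 + 38 + 19 + 30 = 185 non-coral balls altogether.
After those, each further ball must be coral, so 185 + 8 = 193 draws guarantee 8 coral balls.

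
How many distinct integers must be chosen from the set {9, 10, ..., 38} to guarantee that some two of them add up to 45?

Two chosen integers sum to 45 exactly when both halves of some pair {x, 45−x} with 9 ≤ x ≤ 45−x ≤ 36 are chosen — 14 such pairs.
The remaining 2 elements (those with no distinct partner in range) can never complete a 45-sum, so the worst case takes all of them and one from each pair: 2 + 14 = 16.
By pigeonhole, the 17th integer has to be the second member of some pair, so 16 + 1 = 17.

17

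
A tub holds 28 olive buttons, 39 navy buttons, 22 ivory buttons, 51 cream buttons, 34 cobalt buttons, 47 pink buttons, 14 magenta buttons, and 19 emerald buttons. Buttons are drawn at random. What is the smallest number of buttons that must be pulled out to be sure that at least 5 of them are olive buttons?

In the worst case for collecting olive buttons, every non-olive button comes out first.
There are 39 + 22 + 51 + 34 + 47 + 14 + 19 = 226 non-olive buttons altogether.
After those, each further button must be olive, so 226 + 5 = 231 draws guarantee 5 olive buttons.

231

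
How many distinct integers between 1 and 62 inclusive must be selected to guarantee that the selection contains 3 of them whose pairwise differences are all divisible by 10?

21

Integers whose pairwise differences are multiples of 10 are exactly those sharing a remainder mod 10. The 10 residue classes mod 10 are the pigeonholes.
With 20 integers one could put 2 in each residue class and have no class reach 3.
The 21st integer pushes some class to 3, so 10·2 + 1 = 21.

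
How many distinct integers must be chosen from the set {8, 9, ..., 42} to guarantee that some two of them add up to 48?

Two chosen integers sum to 48 exactly when both halves of some pair {x, 48−x} with 8 ≤ x ≤ 48−x ≤ 40 are chosen — 16 such pairs.
The remaining 3 elements (those with no distinct partner in range) can never complete a 48-sum, so the worst case takes all of them and one from each pair: 3 + 16 = 19.
By the pigeonhole principle, the 20th integer has to be the second member of some pair, so 19 + 1 = 20.

20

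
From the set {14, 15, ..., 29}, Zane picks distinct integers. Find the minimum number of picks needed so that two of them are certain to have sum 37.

A set avoiding the sum 37 can contain at most one of each pair {x, 37−x}, plus the 6 elements whose complement lies outside the range.
The integers 19, …, 29 (11 of them) are such a set: any two sum to at least 19+20 = 39 > 37.
By pigeonhole, any 12th integer completes one of the 5 pairs, so 12 choices force a sum of 37.

12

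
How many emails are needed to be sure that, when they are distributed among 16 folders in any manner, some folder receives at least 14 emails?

209

With 208 emails one could put exactly 13 in each of the 16 folders, and no folder would reach 14.
By pigeonhole, one more email must land in a folder that already has 13, giving it 14.
So 16 × 13 + 1 = 209 emails are required.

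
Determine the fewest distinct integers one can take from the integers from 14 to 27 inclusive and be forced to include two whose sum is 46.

Two chosen integers sum to 46 exactly when both halves of some pair {x, 46−x} with 19 ≤ x ≤ 46−x ≤ 27 are chosen — 4 such pairs.
The remaining 6 elements (those with no distinct partner in range) can never complete a 46-sum, so the worst case takes all of them and one from each pair: 6 + 4 = 10.
By the pigeonhole principle, the 11th integer has to be the second member of some pair, so 10 + 1 = 11.

11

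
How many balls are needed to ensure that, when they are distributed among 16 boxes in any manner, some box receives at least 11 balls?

With 160 balls one could put exactly 10 in each of the 16 boxes, and no box would reach 11.
One more ball must land in a box that already has 10, giving it 11.
So 16 × 10 + 1 = 161 balls are required.

161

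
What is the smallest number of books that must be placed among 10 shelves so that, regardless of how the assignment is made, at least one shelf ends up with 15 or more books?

141

With 140 books one could put exactly 14 in each of the 10 shelves, and no shelf would reach 15.
Pigeonhole: one more book must land in a shelf that already has 14, giving it 15.
So 10 × 14 + 1 = 141 books are required.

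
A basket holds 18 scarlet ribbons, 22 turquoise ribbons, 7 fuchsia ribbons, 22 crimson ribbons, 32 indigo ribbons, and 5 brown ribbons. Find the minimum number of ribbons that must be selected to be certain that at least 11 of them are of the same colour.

An adversary could hand out at most 10 ribbons per colour (fuchsia, brown run out sooner): 10 + 10 + 7 + 10 + 10 + 5 = 52 ribbons and still no colour has 11.
By pigeonhole, one more ribbon lands in a colour already at 10, so 53 draws are enough and 52 are not.

53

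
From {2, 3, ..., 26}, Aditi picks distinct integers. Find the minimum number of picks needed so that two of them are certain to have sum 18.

19

Group the elements by complementary pair {x, 18−x}: {2,16}, {3,15}, {4,14}, …, giving 7 two-element pairs, the single value 9 (it cannot pair with itself since the integers are distinct), and 10 integers whose partner 18−x falls outside [2,26].
By pigeonhole, treating each of those 18 groups as a pigeonhole, one can pick one integer per group — 18 integers — with no two summing to 18.
The 19th integer lands in an occupied pair, forcing a sum of 18.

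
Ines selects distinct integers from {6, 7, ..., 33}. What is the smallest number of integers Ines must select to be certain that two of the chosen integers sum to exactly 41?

16

Two chosen integers sum to 41 exactly when both halves of some pair {x, 41−x} with 8 ≤ x ≤ 41−x ≤ 33 are chosen — 13 such pairs.
The remaining 2 elements (those with no distinct partner in range) can never complete a 41-sum, so the worst case takes all of them and one from each pair: 2 + 13 = 15.
Pigeonhole: the 16th integer has to be the second member of some pair, so 15 + 1 = 16.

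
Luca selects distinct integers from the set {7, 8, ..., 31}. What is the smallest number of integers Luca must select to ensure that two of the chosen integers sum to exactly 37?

Group the elements by complementary pair {x, 37−x}: {7,30}, {8,29}, {9,28}, …, giving 12 two-element pairs and 1 integer whose partner 37−x falls outside [7,31].
Pigeonhole: treating each of those 13 groups as a pigeonhole, one can pick one integer per group — 13 integers — with no two summing to 37.
The 14th integer lands in an occupied pair, forcing a sum of 37.

14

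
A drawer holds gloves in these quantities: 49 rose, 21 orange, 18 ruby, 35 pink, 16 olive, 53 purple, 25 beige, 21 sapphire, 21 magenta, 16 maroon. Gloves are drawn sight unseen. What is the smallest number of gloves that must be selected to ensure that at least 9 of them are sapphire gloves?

In the worst case for collecting sapphire gloves, every non-sapphire glove comes out first.
There are 49 + 21 + 18 + 35 + 16 + 53 + 25 + 21 + 16 = 254 non-sapphire gloves altogether.
After those, each further glove must be sapphire, so 254 + 9 = 263 draws guarantee 9 sapphire gloves.

263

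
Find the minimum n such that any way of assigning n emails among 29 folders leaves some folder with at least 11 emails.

With 290 emails one could put exactly 10 in each of the 29 folders, and no folder would reach 11.
Pigeonhole: one more email must land in a folder that already has 10, giving it 11.
So 29 × 10 + 1 = 291 emails are required.

291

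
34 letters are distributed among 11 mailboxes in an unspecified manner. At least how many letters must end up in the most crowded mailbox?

4

Pigeonhole: the 11 mailboxes are the holes and the 34 letters are the pigeons.
If every mailbox held at most 3 letters, the total would be at most 11 × 3 = 33, which is less than 34.
So some mailbox holds at least ⌈34/11⌉ = 4 letters.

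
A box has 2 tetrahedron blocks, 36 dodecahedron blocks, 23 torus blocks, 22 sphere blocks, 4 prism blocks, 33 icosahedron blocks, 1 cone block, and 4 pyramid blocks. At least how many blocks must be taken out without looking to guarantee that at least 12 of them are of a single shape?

56

By pigeonhole, the 8 shapes are the holes; the blocks drawn are the pigeons.
To avoid 12 of any one shape, the worst case takes at most 11 of each shape, or every block of a shape that has fewer than 11.
That gives 2 + 11 + 11 + 11 + 4 + 11 + 1 + 4 = 55 blocks with no shape reaching 12.
The next block forces some shape to 12, so 55 + 1 = 56.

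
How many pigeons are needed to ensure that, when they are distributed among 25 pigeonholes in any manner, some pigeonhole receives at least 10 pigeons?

With 225 pigeons one could put exactly 9 in each of the 25 pigeonholes, and no pigeonhole would reach 10.
Pigeonhole: one more pigeon must land in a pigeonhole that already has 9, giving it 10.
So 25 × 9 + 1 = 226 pigeons are required.

226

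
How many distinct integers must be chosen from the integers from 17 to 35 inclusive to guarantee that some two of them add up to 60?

15

A set avoiding the sum 60 can contain at most one of each pair {x, 60−x}, plus the 9 elements whose complement lies outside the range or equal to its own complement.
The integers 17, …, 30 (14 of them) are such a set: any two sum to at least 17+18 = 35 and at most 29+30 = 59 < 60.
By the pigeonhole principle, any 15th integer completes one of the 5 pairs, so 15 choices force a sum of 60.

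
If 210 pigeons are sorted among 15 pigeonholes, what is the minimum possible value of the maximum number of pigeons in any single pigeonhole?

14

The 15 pigeonholes are the holes and the 210 pigeons are the pigeons.
If every pigeonhole held at most 13 pigeons, the total would be at most 15 × 13 = 195, which is less than 210.
So some pigeonhole holds at least ⌈210/15⌉ = 14 pigeons.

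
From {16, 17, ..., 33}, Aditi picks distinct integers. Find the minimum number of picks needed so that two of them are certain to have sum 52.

A set avoiding the sum 52 can contain at most one of each pair {x, 52−x}, plus the 4 elements whose complement lies outside the range or equal to its own complement.
The integers 16, …, 26 (11 of them) are such a set: any two sum to at least 16+17 = 33 and at most 25+26 = 51 < 52.
By the pigeonhole principle, any 12th integer completes one of the 7 pairs, so 12 choices force a sum of 52.

12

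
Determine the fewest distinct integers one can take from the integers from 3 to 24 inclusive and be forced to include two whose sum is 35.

Two chosen integers sum to 35 exactly when both halves of some pair {x, 35−x} with 11 ≤ x ≤ 35−x ≤ 24 are chosen — 7 such pairs.
The remaining 8 elements (those with no distinct partner in range) can never complete a 35-sum, so the worst case takes all of them and one from each pair: 8 + 7 = 15.
Pigeonhole: the 16th integer has to be the second member of some pair, so 15 + 1 = 16.

16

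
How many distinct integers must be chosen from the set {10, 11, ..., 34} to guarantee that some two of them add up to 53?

Two chosen integers sum to 53 exactly when both halves of some pair {x, 53−x} with 19 ≤ x ≤ 53−x ≤ 34 are chosen — 8 such pairs.
The remaining 9 elements (those with no distinct partner in range) can never complete a 53-sum, so the worst case takes all of them and one from each pair: 9 + 8 = 17.
Pigeonhole: the 18th integer has to be the second member of some pair, so 17 + 1 = 18.

18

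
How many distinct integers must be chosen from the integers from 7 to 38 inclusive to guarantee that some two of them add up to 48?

19

Two chosen integers sum to 48 exactly when both halves of some pair {x, 48−x} with 10 ≤ x ≤ 48−x ≤ 38 are chosen — 14 such pairs.
The remaining 4 elements (those with no distinct partner in range) can never complete a 48-sum, so the worst case takes all of them and one from each pair: 4 + 14 = 18.
By the pigeonhole principle, the 19th integer has to be the second member of some pair, so 18 + 1 = 19.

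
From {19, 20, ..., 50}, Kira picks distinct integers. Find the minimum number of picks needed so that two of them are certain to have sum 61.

21

Two chosen integers sum to 61 exactly when both halves of some pair {x, 61−x} with 19 ≤ x ≤ 61−x ≤ 42 are chosen — 12 such pairs.
The remaining 8 elements (those with no distinct partner in range) can never complete a 61-sum, so the worst case takes all of them and one from each pair: 8 + 12 = 20.
Pigeonhole: the 21st integer has to be the second member of some pair, so 20 + 1 = 21.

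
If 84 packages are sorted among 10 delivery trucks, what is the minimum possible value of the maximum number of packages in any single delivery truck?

The 10 delivery trucks are the holes and the 84 packages are the pigeons.
If every delivery truck held at most 8 packages, the total would be at most 10 × 8 = 80, which is less than 84.
So some delivery truck holds at least ⌈84/10⌉ = 9 packages.

9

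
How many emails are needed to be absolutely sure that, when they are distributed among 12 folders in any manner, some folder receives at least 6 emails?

61

With 60 emails one could put exactly 5 in each of the 12 folders, and no folder would reach 6.
One more email must land in a folder that already has 5, giving it 6.
So 12 × 5 + 1 = 61 emails are required.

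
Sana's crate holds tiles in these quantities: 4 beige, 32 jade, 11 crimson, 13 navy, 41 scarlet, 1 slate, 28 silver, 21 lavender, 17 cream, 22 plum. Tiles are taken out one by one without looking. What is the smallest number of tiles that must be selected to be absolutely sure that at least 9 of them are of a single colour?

Pigeonhole: the 10 colours are the holes; the tiles drawn are the pigeons.
To avoid 9 of any one colour, the worst case takes at most 8 of each colour, or every tile of a colour that has fewer than 8.
That gives 4 + 8 + 8 + 8 + 8 + 1 + 8 + 8 + 8 + 8 = 69 tiles with no colour reaching 9.
The next tile forces some colour to 9, so 69 + 1 = 70.

70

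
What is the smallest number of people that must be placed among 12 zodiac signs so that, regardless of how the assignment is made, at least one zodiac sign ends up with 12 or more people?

With 132 people one could put exactly 11 in each of the 12 zodiac signs, and no zodiac sign would reach 12.
Pigeonhole: one more person must land in a zodiac sign that already has 11, giving it 12.
So 12 × 11 + 1 = 133 people are required.

133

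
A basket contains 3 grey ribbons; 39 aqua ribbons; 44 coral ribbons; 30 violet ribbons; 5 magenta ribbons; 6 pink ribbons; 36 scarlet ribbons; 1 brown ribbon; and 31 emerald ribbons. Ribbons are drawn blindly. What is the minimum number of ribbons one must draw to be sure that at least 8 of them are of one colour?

51

The 9 colours are the holes; the ribbons drawn are the pigeons.
To avoid 8 of any one colour, the worst case takes at most 7 of each colour, or every ribbon of a colour that has fewer than 7.
That gives 3 + 7 + 7 + 7 + 5 + 6 + 7 + 1 + 7 = 50 ribbons with no colour reaching 8.
The next ribbon forces some colour to 8, so 50 + 1 = 51.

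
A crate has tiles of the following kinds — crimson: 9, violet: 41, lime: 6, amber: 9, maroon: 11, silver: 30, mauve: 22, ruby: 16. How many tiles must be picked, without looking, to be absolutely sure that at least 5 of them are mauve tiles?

127

In the worst case for collecting mauve tiles, every non-mauve tile comes out first.
There are 9 + 41 + 6 + 9 + 11 + 30 + 16 = 122 non-mauve tiles altogether.
After those, each further tile must be mauve, so 122 + 5 = 127 draws guarantee 5 mauve tiles.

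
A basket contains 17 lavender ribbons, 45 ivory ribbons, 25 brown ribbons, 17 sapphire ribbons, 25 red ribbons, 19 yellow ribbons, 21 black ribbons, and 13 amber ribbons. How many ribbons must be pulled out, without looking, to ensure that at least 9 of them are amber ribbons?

178

In the worst case for collecting amber ribbons, every non-amber ribbon comes out first.
There are 17 + 45 + 25 + 17 + 25 + 19 + 21 = 169 non-amber ribbons altogether.
After those, each further ribbon must be amber, so 169 + 9 = 178 draws guarantee 9 amber ribbons.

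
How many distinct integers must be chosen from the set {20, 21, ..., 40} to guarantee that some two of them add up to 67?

15

A set avoiding the sum 67 can contain at most one of each pair {x, 67−x}, plus the 7 elements whose complement lies outside the range.
The integers 20, …, 33 (14 of them) are such a set: any two sum to at least 20+21 = 41 and at most 32+33 = 65 < 67.
Pigeonhole: any 15th integer completes one of the 7 pairs, so 15 choices force a sum of 67.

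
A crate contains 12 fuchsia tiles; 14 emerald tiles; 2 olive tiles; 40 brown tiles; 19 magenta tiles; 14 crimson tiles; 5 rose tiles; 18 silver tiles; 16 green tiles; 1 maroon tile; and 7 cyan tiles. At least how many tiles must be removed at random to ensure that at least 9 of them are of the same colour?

The 11 colours are the holes; the tiles drawn are the pigeons.
To avoid 9 of any one colour, the worst case takes at most 8 of each colour, or every tile of a colour that has fewer than 8.
That gives 8 + 8 + 2 + 8 + 8 + 8 + 5 + 8 + 8 + 1 + 7 = 71 tiles with no colour reaching 9.
The next tile forces some colour to 9, so 71 + 1 = 72.

72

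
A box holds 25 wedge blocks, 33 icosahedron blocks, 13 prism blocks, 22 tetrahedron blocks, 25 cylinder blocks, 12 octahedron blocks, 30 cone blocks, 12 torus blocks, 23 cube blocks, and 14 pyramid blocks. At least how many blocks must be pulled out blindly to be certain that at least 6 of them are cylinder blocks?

190

In the worst case for collecting cylinder blocks, every non-cylinder block comes out first.
There are 25 + 33 + 13 + 22 + 12 + 30 + 12 + 23 + 14 = 184 non-cylinder blocks altogether.
After those, each further block must be cylinder, so 184 + 6 = 190 draws guarantee 6 cylinder blocks.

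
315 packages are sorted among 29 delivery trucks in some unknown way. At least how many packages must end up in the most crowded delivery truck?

The 29 delivery trucks are the holes and the 315 packages are the pigeons.
If every delivery truck held at most 10 packages, the total would be at most 29 × 10 = 290, which is less than 315.
So some delivery truck holds at least ⌈315/29⌉ = 11 packages.

11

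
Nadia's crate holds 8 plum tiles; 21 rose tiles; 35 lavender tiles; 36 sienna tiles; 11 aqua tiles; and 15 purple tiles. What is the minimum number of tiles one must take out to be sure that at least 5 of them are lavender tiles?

In the worst case for collecting lavender tiles, every non-lavender tile comes out first.
There are 8 + 21 + 36 + 11 + 15 = 91 non-lavender tiles altogether.
After those, each further tile must be lavender, so 91 + 5 = 96 draws guarantee 5 lavender tiles.

96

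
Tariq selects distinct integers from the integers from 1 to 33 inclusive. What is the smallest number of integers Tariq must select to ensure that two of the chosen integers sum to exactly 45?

Group the elements by complementary pair {x, 45−x}: {12,33}, {13,32}, {14,31}, …, giving 11 two-element pairs and 11 integers whose partner 45−x falls outside [1,33].
Treating each of those 22 groups as a pigeonhole, one can pick one integer per group — 22 integers — with no two summing to 45.
The 23rd integer lands in an occupied pair, forcing a sum of 45.

23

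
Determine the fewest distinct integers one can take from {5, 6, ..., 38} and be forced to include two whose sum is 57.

25

A set avoiding the sum 57 can contain at most one of each pair {x, 57−x}, plus the 14 elements whose complement lies outside the range.
The integers 5, …, 28 (24 of them) are such a set: any two sum to at least 5+6 = 11 and at most 27+28 = 55 < 57.
By the pigeonhole principle, any 25th integer completes one of the 10 pairs, so 25 choices force a sum of 57.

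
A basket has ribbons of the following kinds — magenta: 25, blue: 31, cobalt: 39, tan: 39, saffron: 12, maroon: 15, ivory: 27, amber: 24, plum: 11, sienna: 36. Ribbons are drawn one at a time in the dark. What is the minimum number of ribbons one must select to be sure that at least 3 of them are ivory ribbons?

235

In the worst case for collecting ivory ribbons, every non-ivory ribbon comes out first.
There are 25 + 31 + 39 + 39 + 12 + 15 + 24 + 11 + 36 = 232 non-ivory ribbons altogether.
After those, each further ribbon must be ivory, so 232 + 3 = 235 draws guarantee 3 ivory ribbons.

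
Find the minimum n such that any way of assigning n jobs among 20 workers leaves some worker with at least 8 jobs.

141

With 140 jobs one could put exactly 7 in each of the 20 workers, and no worker would reach 8.
By pigeonhole, one more job must land in a worker that already has 7, giving it 8.
So 20 × 7 + 1 = 141 jobs are required.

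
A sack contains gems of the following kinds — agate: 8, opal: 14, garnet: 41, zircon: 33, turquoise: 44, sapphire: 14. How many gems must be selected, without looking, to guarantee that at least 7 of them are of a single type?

By pigeonhole, put each drawn gem into a box by type. The largest draw with every box below 7 takes min(count, 6) from each type.
Σ min(cᵢ, 6) = 6 + 6 + 6 + 6 + 6 + 6 = 36.
Draw number 36 + 1 = 37 must push one box to 7.

37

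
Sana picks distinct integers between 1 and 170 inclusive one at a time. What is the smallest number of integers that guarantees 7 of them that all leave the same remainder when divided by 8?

49

The 8 residue classes mod 8 are the pigeonholes.
With 48 integers one could put 6 in each residue class and have no class reach 7.
The 49th integer pushes some class to 7, so 8·6 + 1 = 49.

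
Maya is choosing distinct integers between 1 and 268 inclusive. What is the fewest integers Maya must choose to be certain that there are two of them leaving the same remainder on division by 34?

35

The 34 residue classes mod 34 are the pigeonholes.
With 34 integers one could put 1 in each residue class and have no class reach 2.
The 35th integer pushes some class to 2, so 34·1 + 1 = 35.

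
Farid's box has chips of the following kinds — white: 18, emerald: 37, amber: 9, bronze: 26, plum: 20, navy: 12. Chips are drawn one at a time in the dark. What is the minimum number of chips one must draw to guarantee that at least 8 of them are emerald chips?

93

In the worst case for collecting emerald chips, every non-emerald chip comes out first.
There are 18 + 9 + 26 + 20 + 12 = 85 non-emerald chips altogether.
After those, each further chip must be emerald, so 85 + 8 = 93 draws guarantee 8 emerald chips.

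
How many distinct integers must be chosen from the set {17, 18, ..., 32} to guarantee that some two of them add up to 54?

Two chosen integers sum to 54 exactly when both halves of some pair {x, 54−x} with 22 ≤ x ≤ 54−x ≤ 32 are chosen — 5 such pairs.
The remaining 6 elements (those with no distinct partner in range) can never complete a 54-sum, so the worst case takes all of them and one from each pair: 6 + 5 = 11.
The 12th integer has to be the second member of some pair, so 11 + 1 = 12.

12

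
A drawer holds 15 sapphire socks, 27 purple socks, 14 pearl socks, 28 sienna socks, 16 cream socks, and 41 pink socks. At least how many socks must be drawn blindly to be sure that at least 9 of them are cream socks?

In the worst case for collecting cream socks, every non-cream sock comes out first.
There are 15 + 27 + 14 + 28 + 41 = 125 non-cream socks altogether.
After those, each further sock must be cream, so 125 + 9 = 134 draws guarantee 9 cream socks.

134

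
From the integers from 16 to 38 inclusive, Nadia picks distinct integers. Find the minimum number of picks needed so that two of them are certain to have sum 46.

Group the elements by complementary pair {x, 46−x}: {16,30}, {17,29}, {18,28}, …, giving 7 two-element pairs, the single value 23 (it cannot pair with itself since the integers are distinct), and 8 integers whose partner 46−x falls outside [16,38].
By pigeonhole, treating each of those 16 groups as a pigeonhole, one can pick one integer per group — 16 integers — with no two summing to 46.
The 17th integer lands in an occupied pair, forcing a sum of 46.

17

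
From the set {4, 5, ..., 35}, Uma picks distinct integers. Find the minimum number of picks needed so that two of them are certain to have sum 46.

21

Two chosen integers sum to 46 exactly when both halves of some pair {x, 46−x} with 11 ≤ x ≤ 46−x ≤ 35 are chosen — 12 such pairs.
The remaining 8 elements (those with no distinct partner in range) can never complete a 46-sum, so the worst case takes all of them and one from each pair: 8 + 12 = 20.
By pigeonhole, the 21st integer has to be the second member of some pair, so 20 + 1 = 21.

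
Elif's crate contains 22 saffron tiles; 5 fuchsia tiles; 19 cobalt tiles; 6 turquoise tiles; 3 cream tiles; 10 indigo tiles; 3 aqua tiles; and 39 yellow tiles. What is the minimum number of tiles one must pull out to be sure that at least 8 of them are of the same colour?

An adversary could hand out at most 7 tiles per colour (4 colours run out sooner): 7 + 5 + 7 + 6 + 3 + 7 + 3 + 7 = 45 tiles and still no colour has 8.
By the pigeonhole principle, one more tile lands in a colour already at 7, so 46 draws are enough and 45 are not.

46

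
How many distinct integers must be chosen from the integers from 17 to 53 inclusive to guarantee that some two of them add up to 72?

21

A set avoiding the sum 72 can contain at most one of each pair {x, 72−x}, plus the 3 elements whose complement lies outside the range or equal to its own complement.
The integers 17, …, 36 (20 of them) are such a set: any two sum to at least 17+18 = 35 and at most 35+36 = 71 < 72.
Any 21st integer completes one of the 17 pairs, so 21 choices force a sum of 72.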